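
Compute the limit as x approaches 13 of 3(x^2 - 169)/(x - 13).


Direct substitution gives 0/0, so we factor the numerator.
Factor: 3(x^2 - 169) = 3 * (x - 13)(x + 13)
Cancel the common factor (x - 13):
3(x^2 - 169)/(x - 13) = 3 * (x + 13)
Now substitute x = 13:
= 3 * (13 + 13) = 78

78


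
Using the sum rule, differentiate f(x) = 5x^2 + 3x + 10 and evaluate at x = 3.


Differentiate term by term using power and sum rules:
f(x) = 5x^2 + 3x + 10
f'(x) = 10x + 3
Substitute x = 3:
f'(3) = 10 * 3 + 3
= 30 + 3
= 33

33


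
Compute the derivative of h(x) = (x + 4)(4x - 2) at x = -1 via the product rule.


Let u(x) = x + 4 and v(x) = 4x - 2
u'(x) = 1
v'(x) = 4
Product rule: h'(x) = u'(x)*v(x) + u(x)*v'(x)
= 1 * (4x - 2) + (x + 4) * 4
At x = -1:
u(-1) = 1 * (-1) + 4 = 3
v(-1) = 4 * (-1) - 2 = -6
h'(-1) = 1 * (-6) + 3 * 4
= -6 + 12
= 6

6


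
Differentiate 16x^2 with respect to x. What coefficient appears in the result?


We apply the power rule: d/dx [ax^n] = a*n * x^(n-1)
d/dx [16x^2]
= 16 * 2 * x^(2-1)
= 32x
The coefficient is 32

32


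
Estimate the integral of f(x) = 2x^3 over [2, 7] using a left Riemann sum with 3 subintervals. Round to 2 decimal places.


Left Riemann sum uses left endpoints of each subinterval.
Interval: [2, 7], n = 3
dx = (7 - 2) / 3 = 5/3
Left endpoints: [2, 11/3, 16/3]
f values: [16, 2662/27, 8192/27]
Sum = dx * (sum of f values)
= 5/3 * 418
= 2090/3 ≈ 696.67

696.67


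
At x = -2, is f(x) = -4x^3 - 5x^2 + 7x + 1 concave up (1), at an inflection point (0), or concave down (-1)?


Concavity is determined by the sign of f''(x).
f(x) = -4x^3 - 5x^2 + 7x + 1
f'(x) = -12x^2 - 10x + 7
f''(x) = -24x - 10
f''(-2) = -24 * (-2) - 10
= 48 - 10
= 38
Since f''(-2) > 0, the function is concave up (1)

1


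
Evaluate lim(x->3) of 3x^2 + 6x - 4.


Since polynomials are continuous, we use direct substitution.
lim(x->3) of 3x^2 + 6x - 4
= 3 * 3^2 + 6 * 3 - 4
= 27 + 18 - 4
= 41

41


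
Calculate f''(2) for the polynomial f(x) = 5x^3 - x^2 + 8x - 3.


First derivative:
f'(x) = 15x^2 - 2x + 8
Second derivative:
f''(x) = 30x - 2
Substitute x = 2:
f''(2) = 30 * 2 - 2
= 60 - 2
= 58

58


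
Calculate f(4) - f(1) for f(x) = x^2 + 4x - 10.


Net change = f(b) - f(a)
f(x) = x^2 + 4x - 10
Compute f(4):
f(4) = 1 * 4^2 + 4 * 4 - 10
= 16 + 16 - 10
= 22
Compute f(1):
f(1) = 1 * 1^2 + 4 * 1 - 10
= 1 + 4 - 10
= -5
Net change = 22 - (-5) = 27

27


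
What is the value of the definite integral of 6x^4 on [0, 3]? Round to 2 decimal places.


Find the antiderivative of 6x^4:
F(x) = 6/5 * x^5
Apply the Fundamental Theorem of Calculus:
F(3) - F(0)
= 6/5 * 3^5 - 6/5 * 0^5
= 6/5 * (243 - 0)
= 6/5 * 243
= 1458/5 = 291.60

291.60


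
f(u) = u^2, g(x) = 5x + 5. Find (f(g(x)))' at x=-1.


Using the chain rule: (f(g(x)))' = f'(g(x)) * g'(x)
First, find g(-1):
g(-1) = 5 * (-1) + 5 = 0
Next, f'(u) = 2u
And g'(x) = 5
So f'(g(-1)) * g'(-1)
= 2 * 0 * 5
= 0

0


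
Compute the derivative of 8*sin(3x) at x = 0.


Apply the chain rule to differentiate 8*sin(3x):
d/dx [8*sin(3x)]
= 8 * cos(3x) * d/dx(3x)
= 8 * 3 * cos(3x)
= 24 * cos(3x)
Evaluate at x = 0:
= 24 * cos(0)
= 24 * 1
= 24

24


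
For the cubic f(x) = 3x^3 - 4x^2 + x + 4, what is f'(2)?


Differentiate f(x) = 3x^3 - 4x^2 + x + 4 term by term:
f'(x) = 9x^2 - 8x + 1
Substitute x = 2:
f'(2) = 9 * 2^2 - 8 * 2 + 1
= 36 - 16 + 1
= 21

21


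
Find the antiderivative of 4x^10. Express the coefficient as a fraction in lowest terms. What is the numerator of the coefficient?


Apply the power rule for integration:
integral of ax^n dx = a/(n+1) * x^(n+1) + C
integral of 4x^10 dx
= 4/11 * x^11 + C
The coefficient in lowest terms is 4/11, and its numerator is 4

4


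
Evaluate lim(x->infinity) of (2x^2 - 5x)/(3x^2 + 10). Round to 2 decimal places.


For limits at infinity with equal-degree polynomials,
we compare leading coefficients.
Numerator leading term: 2x^2
Denominator leading term: 3x^2
Divide both by x^2:
lim = (2 - 5/x) / (3 + 10/x^2)
As x -> infinity, the 1/x and 1/x^2 terms vanish:
= 2/3 ≈ 0.67

0.67


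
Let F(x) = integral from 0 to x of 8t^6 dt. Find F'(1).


By the Fundamental Theorem of Calculus (Part 1):
If F(x) = integral from 0 to x of f(t) dt, then F'(x) = f(x)
Here f(t) = 8t^6
So F'(x) = 8x^6
Evaluate at x = 1:
F'(1) = 8 * 1^6
= 8 * 1
= 8

8


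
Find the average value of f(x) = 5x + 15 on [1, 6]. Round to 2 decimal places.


Average value = 1/(b-a) * integral from a to b of f(x) dx
First compute the integral of 5x + 15:
F(x) = (5/2)x^2 + 15x
F(6) = 5/2 * 36 + 15 * 6 = 180
F(1) = 5/2 * 1 + 15 * 1 = 35/2
Integral = 180 - 35/2 = 325/2
Average = (325/2) / (6 - 1) = (325/2) / 5
= 65/2 = 32.50

32.50


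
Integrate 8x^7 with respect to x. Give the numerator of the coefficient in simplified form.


Apply the power rule for integration:
integral of ax^n dx = a/(n+1) * x^(n+1) + C
integral of 8x^7 dx
= 8/8 * x^8 + C
= 1 * x^8 + C
The coefficient in lowest terms is 1 = 1/1, so its numerator is 1

1


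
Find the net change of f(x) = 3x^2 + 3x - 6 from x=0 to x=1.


Net change = f(b) - f(a)
f(x) = 3x^2 + 3x - 6
Compute f(1):
f(1) = 3 * 1^2 + 3 * 1 - 6
= 3 + 3 - 6
= 0
Compute f(0):
f(0) = 3 * 0^2 + 3 * 0 - 6
= 0 + 0 - 6
= -6
Net change = 0 - (-6) = 6

6


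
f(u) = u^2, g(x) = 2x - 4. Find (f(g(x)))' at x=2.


Using the chain rule: (f(g(x)))' = f'(g(x)) * g'(x)
First, find g(2):
g(2) = 2 * 2 - 4 = 0
Next, f'(u) = 2u
And g'(x) = 2
So f'(g(2)) * g'(2)
= 2 * 0 * 2
= 0

0


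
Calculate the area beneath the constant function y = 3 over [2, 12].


The area under a constant function y = 3 is a rectangle.
Width = 12 - 2 = 10
Height = 3
Area = width * height
= 10 * 3
= 30

30


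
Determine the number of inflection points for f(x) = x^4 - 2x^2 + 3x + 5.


Inflection points occur where f''(x) = 0 and concavity changes.
f(x) = x^4 - 2x^2 + 3x + 5
f'(x) = 4x^3 - 4x + 3
f''(x) = 12x^2 - 4
This is a quadratic in x. Use the discriminant to count real roots.
Discriminant = (0)^2 - 4 * 12 * (-4)
= 0 - (-192)
= 192
Since discriminant > 0, f''(x) = 0 has 2 distinct real solutions.
A quadratic with two distinct real roots changes sign at each root, so concavity changes at both.
Number of inflection points: 2

2


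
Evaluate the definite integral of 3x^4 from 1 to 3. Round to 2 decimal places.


Find the antiderivative of 3x^4:
F(x) = 3/5 * x^5
Apply the Fundamental Theorem of Calculus:
F(3) - F(1)
= 3/5 * 3^5 - 3/5 * 1^5
= 3/5 * (243 - 1)
= 3/5 * 242
= 726/5 = 145.20

145.20


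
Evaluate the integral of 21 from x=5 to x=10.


The integral of a constant k over [a, b] equals k * (b - a).
integral from 5 to 10 of 21 dx
= 21 * (10 - 5)
= 21 * 5
= 105

105


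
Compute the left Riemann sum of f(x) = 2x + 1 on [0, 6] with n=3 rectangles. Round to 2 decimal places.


Left Riemann sum uses left endpoints of each subinterval.
Interval: [0, 6], n = 3
dx = (6 - 0) / 3 = 2
Left endpoints: [0, 2, 4]
f values: [1, 5, 9]
Sum = dx * (sum of f values)
= 2 * 15
= 30 = 30.00

30.00


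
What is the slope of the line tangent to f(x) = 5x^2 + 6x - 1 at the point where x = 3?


The slope of the tangent line equals f'(x) at the point.
f(x) = 5x^2 + 6x - 1
f'(x) = 10x + 6
At x = 3:
f'(3) = 10 * 3 + 6
= 30 + 6
= 36

36


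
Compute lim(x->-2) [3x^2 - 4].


Since polynomials are continuous, we use direct substitution.
lim(x->-2) of 3x^2 - 4
= 3 * (-2)^2 + 0 * (-2) - 4
= 12 + 0 - 4
= 8

8


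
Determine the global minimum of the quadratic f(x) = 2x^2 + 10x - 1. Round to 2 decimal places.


For a quadratic f(x) = ax^2 + bx + c with a > 0, the minimum is at the vertex.
Vertex x-coordinate: x = -b/(2a)
x = -(10) / (2 * 2)
x = -10/4 = -5/2
Substitute back to find the minimum value:
f(-5/2) = 2 * (-5/2)^2 + 10 * (-5/2) - 1
= 25/2 - 25 - 1
= -27/2 = -13.50

-13.50


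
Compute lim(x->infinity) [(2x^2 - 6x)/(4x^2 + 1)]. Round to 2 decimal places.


For limits at infinity with equal-degree polynomials,
we compare leading coefficients.
Numerator leading term: 2x^2
Denominator leading term: 4x^2
Divide both by x^2:
lim = (2 - 6/x) / (4 + 1/x^2)
As x -> infinity, the 1/x and 1/x^2 terms vanish:
= 2/4 = 1/2 = 0.50

0.50


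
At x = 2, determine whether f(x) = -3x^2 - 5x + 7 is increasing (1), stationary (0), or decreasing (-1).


Compute f'(x) to determine behavior:
f'(x) = -6x - 5
f'(2) = -6 * 2 - 5
= -12 - 5
= -17
Since f'(2) < 0, the function is decreasing (-1)

-1


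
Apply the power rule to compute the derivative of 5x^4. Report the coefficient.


We apply the power rule: d/dx [ax^n] = a*n * x^(n-1)
d/dx [5x^4]
= 5 * 4 * x^(4-1)
= 20x^3
The coefficient is 20

20


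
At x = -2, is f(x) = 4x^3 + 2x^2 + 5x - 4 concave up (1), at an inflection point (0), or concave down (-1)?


Concavity is determined by the sign of f''(x).
f(x) = 4x^3 + 2x^2 + 5x - 4
f'(x) = 12x^2 + 4x + 5
f''(x) = 24x + 4
f''(-2) = 24 * (-2) + 4
= -48 + 4
= -44
Since f''(-2) < 0, the function is concave down (-1)

-1


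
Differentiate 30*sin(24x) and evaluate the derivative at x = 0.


Apply the chain rule to differentiate 30*sin(24x):
d/dx [30*sin(24x)]
= 30 * cos(24x) * d/dx(24x)
= 30 * 24 * cos(24x)
= 720 * cos(24x)
Evaluate at x = 0:
= 720 * cos(0)
= 720 * 1
= 720

720


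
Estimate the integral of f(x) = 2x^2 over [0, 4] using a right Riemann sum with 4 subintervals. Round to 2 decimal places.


Right Riemann sum uses right endpoints of each subinterval.
Interval: [0, 4], n = 4
dx = (4 - 0) / 4 = 1
Right endpoints: [1, 2, 3, 4]
f values: [2, 8, 18, 32]
Sum = dx * (sum of f values)
= 1 * 60
= 60 = 60.00

60.00


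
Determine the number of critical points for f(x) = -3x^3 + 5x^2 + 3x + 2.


Find where f'(x) = 0:
f(x) = -3x^3 + 5x^2 + 3x + 2
f'(x) = -9x^2 + 10x + 3
This is a quadratic in x. Use the discriminant to count real roots.
Discriminant = (10)^2 - 4 * (-9) * 3
= 100 - (-108)
= 208
Since discriminant > 0, f'(x) = 0 has 2 real solutions.
Number of critical points: 2

2


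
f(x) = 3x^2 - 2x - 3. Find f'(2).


Differentiate term by term using power and sum rules:
f(x) = 3x^2 - 2x - 3
f'(x) = 6x - 2
Substitute x = 2:
f'(2) = 6 * 2 - 2
= 12 - 2
= 10

10


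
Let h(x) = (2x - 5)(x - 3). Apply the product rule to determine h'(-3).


Let u(x) = 2x - 5 and v(x) = x - 3
u'(x) = 2
v'(x) = 1
Product rule: h'(x) = u'(x)*v(x) + u(x)*v'(x)
= 2 * (x - 3) + (2x - 5) * 1
At x = -3:
u(-3) = 2 * (-3) - 5 = -11
v(-3) = 1 * (-3) - 3 = -6
h'(-3) = 2 * (-6) + (-11) * 1
= -12 - 11
= -23

-23


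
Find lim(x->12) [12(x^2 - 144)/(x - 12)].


Direct substitution gives 0/0, so we factor the numerator.
Factor: 12(x^2 - 144) = 12 * (x - 12)(x + 12)
Cancel the common factor (x - 12):
12(x^2 - 144)/(x - 12) = 12 * (x + 12)
Now substitute x = 12:
= 12 * (12 + 12) = 288

288


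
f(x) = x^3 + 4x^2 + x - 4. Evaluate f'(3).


Differentiate f(x) = x^3 + 4x^2 + x - 4 term by term:
f'(x) = 3x^2 + 8x + 1
Substitute x = 3:
f'(3) = 3 * 3^2 + 8 * 3 + 1
= 27 + 24 + 1
= 52

52


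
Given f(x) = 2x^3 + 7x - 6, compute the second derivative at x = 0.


First derivative:
f'(x) = 6x^2 + 7
Second derivative:
f''(x) = 12x
Substitute x = 0:
f''(0) = 12 * 0 + 0
= 0 + 0
= 0

0


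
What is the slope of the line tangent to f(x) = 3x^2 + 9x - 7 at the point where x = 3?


The slope of the tangent line equals f'(x) at the point.
f(x) = 3x^2 + 9x - 7
f'(x) = 6x + 9
At x = 3:
f'(3) = 6 * 3 + 9
= 18 + 9
= 27

27


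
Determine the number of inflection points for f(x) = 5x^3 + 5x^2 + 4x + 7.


Inflection points occur where f''(x) = 0 and concavity changes.
f(x) = 5x^3 + 5x^2 + 4x + 7
f'(x) = 15x^2 + 10x + 4
f''(x) = 30x + 10
Set f''(x) = 0:
30x + 10 = 0
x = -10 / 30 = -1/3
Since f''(x) is linear (degree 1), it changes sign at this point.
Therefore there is exactly 1 inflection point.

1


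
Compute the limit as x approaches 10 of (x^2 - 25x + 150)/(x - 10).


Direct substitution gives 0/0, so we factor the numerator.
Factor: (x^2 - 25x + 150) = (x - 10)(x - 15)
Cancel the common factor (x - 10):
(x^2 - 25x + 150)/(x - 10) = (x - 15)
Now substitute x = 10:
= (10) - (15) = -5

-5


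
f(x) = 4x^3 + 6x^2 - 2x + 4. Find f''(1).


First derivative:
f'(x) = 12x^2 + 12x - 2
Second derivative:
f''(x) = 24x + 12
Substitute x = 1:
f''(1) = 24 * 1 + 12
= 24 + 12
= 36

36


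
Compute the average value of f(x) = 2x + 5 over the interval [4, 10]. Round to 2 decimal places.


Average value = 1/(b-a) * integral from a to b of f(x) dx
First compute the integral of 2x + 5:
F(x) = x^2 + 5x
F(10) = 1 * 100 + 5 * 10 = 150
F(4) = 1 * 16 + 5 * 4 = 36
Integral = 150 - 36 = 114
Average = 114 / (10 - 4) = 114 / 6
= 19 = 19.00

19.00


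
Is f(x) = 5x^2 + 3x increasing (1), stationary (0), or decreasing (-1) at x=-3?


Compute f'(x) to determine behavior:
f'(x) = 10x + 3
f'(-3) = 10 * (-3) + 3
= -30 + 3
= -27
Since f'(-3) < 0, the function is decreasing (-1)

-1


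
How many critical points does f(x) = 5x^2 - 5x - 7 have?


Find where f'(x) = 0:
f'(x) = 10x - 5
Set f'(x) = 0:
10x - 5 = 0
x = 5 / 10 = 1/2
This is a linear equation in x, so there is exactly one solution.
Number of critical points: 1

1


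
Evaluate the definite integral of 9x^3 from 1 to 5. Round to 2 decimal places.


Find the antiderivative of 9x^3:
F(x) = 9/4 * x^4
Apply the Fundamental Theorem of Calculus:
F(5) - F(1)
= 9/4 * 5^4 - 9/4 * 1^4
= 9/4 * (625 - 1)
= 9/4 * 624
= 1404 = 1404.00

1404.00


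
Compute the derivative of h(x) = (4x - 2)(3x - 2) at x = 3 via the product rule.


Let u(x) = 4x - 2 and v(x) = 3x - 2
u'(x) = 4
v'(x) = 3
Product rule: h'(x) = u'(x)*v(x) + u(x)*v'(x)
= 4 * (3x - 2) + (4x - 2) * 3
At x = 3:
u(3) = 4 * 3 - 2 = 10
v(3) = 3 * 3 - 2 = 7
h'(3) = 4 * 7 + 10 * 3
= 28 + 30
= 58

58


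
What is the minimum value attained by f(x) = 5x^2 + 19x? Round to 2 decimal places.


For a quadratic f(x) = ax^2 + bx + c with a > 0, the minimum is at the vertex.
Vertex x-coordinate: x = -b/(2a)
x = -(19) / (2 * 5)
x = -19/10
Substitute back to find the minimum value:
f(-19/10) = 5 * (-19/10)^2 + 19 * (-19/10) + 0
= 361/20 - 361/10 + 0
= -361/20 = -18.05

-18.05


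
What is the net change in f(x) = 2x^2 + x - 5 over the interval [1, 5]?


Net change = f(b) - f(a)
f(x) = 2x^2 + x - 5
Compute f(5):
f(5) = 2 * 5^2 + 1 * 5 - 5
= 50 + 5 - 5
= 50
Compute f(1):
f(1) = 2 * 1^2 + 1 * 1 - 5
= 2 + 1 - 5
= -2
Net change = 50 - (-2) = 52

52


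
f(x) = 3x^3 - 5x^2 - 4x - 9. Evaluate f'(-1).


Differentiate f(x) = 3x^3 - 5x^2 - 4x - 9 term by term:
f'(x) = 9x^2 - 10x - 4
Substitute x = -1:
f'(-1) = 9 * (-1)^2 - 10 * (-1) - 4
= 9 + 10 - 4
= 15

15


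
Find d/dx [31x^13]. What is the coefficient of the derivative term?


We apply the power rule: d/dx [ax^n] = a*n * x^(n-1)
d/dx [31x^13]
= 31 * 13 * x^(13-1)
= 403x^12
The coefficient is 403

403


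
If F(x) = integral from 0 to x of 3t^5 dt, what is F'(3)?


By the Fundamental Theorem of Calculus (Part 1):
If F(x) = integral from 0 to x of f(t) dt, then F'(x) = f(x)
Here f(t) = 3t^5
So F'(x) = 3x^5
Evaluate at x = 3:
F'(3) = 3 * 3^5
= 3 * 243
= 729

729


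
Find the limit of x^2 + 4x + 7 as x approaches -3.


Since polynomials are continuous, we use direct substitution.
lim(x->-3) of x^2 + 4x + 7
= 1 * (-3)^2 + 4 * (-3) + 7
= 9 - 12 + 7
= 4

4


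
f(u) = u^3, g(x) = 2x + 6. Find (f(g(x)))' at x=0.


Using the chain rule: (f(g(x)))' = f'(g(x)) * g'(x)
First, find g(0):
g(0) = 2 * 0 + 6 = 6
Next, f'(u) = 3u^2
And g'(x) = 2
So f'(g(0)) * g'(0)
= 3 * 6^2 * 2
= 3 * 36 * 2
= 216

216


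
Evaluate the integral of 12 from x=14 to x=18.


The integral of a constant k over [a, b] equals k * (b - a).
integral from 14 to 18 of 12 dx
= 12 * (18 - 14)
= 12 * 4
= 48

48


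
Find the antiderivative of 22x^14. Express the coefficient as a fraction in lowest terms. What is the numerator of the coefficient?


Apply the power rule for integration:
integral of ax^n dx = a/(n+1) * x^(n+1) + C
integral of 22x^14 dx
= 22/15 * x^15 + C
The coefficient in lowest terms is 22/15, and its numerator is 22

22


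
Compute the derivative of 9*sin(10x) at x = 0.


Apply the chain rule to differentiate 9*sin(10x):
d/dx [9*sin(10x)]
= 9 * cos(10x) * d/dx(10x)
= 9 * 10 * cos(10x)
= 90 * cos(10x)
Evaluate at x = 0:
= 90 * cos(0)
= 90 * 1
= 90

90


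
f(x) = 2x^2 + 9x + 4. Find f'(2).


Differentiate term by term using power and sum rules:
f(x) = 2x^2 + 9x + 4
f'(x) = 4x + 9
Substitute x = 2:
f'(2) = 4 * 2 + 9
= 8 + 9
= 17

17


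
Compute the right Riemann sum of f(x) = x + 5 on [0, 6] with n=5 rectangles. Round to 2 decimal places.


Right Riemann sum uses right endpoints of each subinterval.
Interval: [0, 6], n = 5
dx = (6 - 0) / 5 = 6/5
Right endpoints: [6/5, 12/5, 18/5, 24/5, 6]
f values: [31/5, 37/5, 43/5, 49/5, 11]
Sum = dx * (sum of f values)
= 6/5 * 43
= 258/5 = 51.60

51.60


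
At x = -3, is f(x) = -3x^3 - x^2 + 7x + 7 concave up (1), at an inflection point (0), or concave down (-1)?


Concavity is determined by the sign of f''(x).
f(x) = -3x^3 - x^2 + 7x + 7
f'(x) = -9x^2 - 2x + 7
f''(x) = -18x - 2
f''(-3) = -18 * (-3) - 2
= 54 - 2
= 52
Since f''(-3) > 0, the function is concave up (1)

1


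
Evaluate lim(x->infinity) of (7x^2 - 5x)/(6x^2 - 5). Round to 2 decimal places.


For limits at infinity with equal-degree polynomials,
we compare leading coefficients.
Numerator leading term: 7x^2
Denominator leading term: 6x^2
Divide both by x^2:
lim = (7 - 5/x) / (6 - 5/x^2)
As x -> infinity, the 1/x and 1/x^2 terms vanish:
= 7/6 ≈ 1.17

1.17


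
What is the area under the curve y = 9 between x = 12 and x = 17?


The area under a constant function y = 9 is a rectangle.
Width = 17 - 12 = 5
Height = 9
Area = width * height
= 5 * 9
= 45

45


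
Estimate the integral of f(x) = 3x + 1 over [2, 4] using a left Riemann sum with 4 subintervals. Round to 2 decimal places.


Left Riemann sum uses left endpoints of each subinterval.
Interval: [2, 4], n = 4
dx = (4 - 2) / 4 = 1/2
Left endpoints: [2, 5/2, 3, 7/2]
f values: [7, 17/2, 10, 23/2]
Sum = dx * (sum of f values)
= 1/2 * 37
= 37/2 = 18.50

18.50


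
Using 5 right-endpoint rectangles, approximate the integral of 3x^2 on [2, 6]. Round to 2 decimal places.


Right Riemann sum uses right endpoints of each subinterval.
Interval: [2, 6], n = 5
dx = (6 - 2) / 5 = 4/5
Right endpoints: [14/5, 18/5, 22/5, 26/5, 6]
f values: [588/25, 972/25, 1452/25, 2028/25, 108]
Sum = dx * (sum of f values)
= 4/5 * 1548/5
= 6192/25 = 247.68

247.68


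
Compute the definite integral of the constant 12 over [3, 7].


The integral of a constant k over [a, b] equals k * (b - a).
integral from 3 to 7 of 12 dx
= 12 * (7 - 3)
= 12 * 4
= 48

48


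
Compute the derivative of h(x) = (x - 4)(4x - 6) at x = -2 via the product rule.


Let u(x) = x - 4 and v(x) = 4x - 6
u'(x) = 1
v'(x) = 4
Product rule: h'(x) = u'(x)*v(x) + u(x)*v'(x)
= 1 * (4x - 6) + (x - 4) * 4
At x = -2:
u(-2) = 1 * (-2) - 4 = -6
v(-2) = 4 * (-2) - 6 = -14
h'(-2) = 1 * (-14) + (-6) * 4
= -14 - 24
= -38

-38


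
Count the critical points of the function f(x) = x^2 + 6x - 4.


Find where f'(x) = 0:
f'(x) = 2x + 6
Set f'(x) = 0:
2x + 6 = 0
x = -6 / 2 = -3
This is a linear equation in x, so there is exactly one solution.
Number of critical points: 1

1


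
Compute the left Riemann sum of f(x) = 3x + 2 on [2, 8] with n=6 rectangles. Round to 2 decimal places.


Left Riemann sum uses left endpoints of each subinterval.
Interval: [2, 8], n = 6
dx = (8 - 2) / 6 = 1
Left endpoints: [2, 3, 4, 5, 6, 7]
f values: [8, 11, 14, 17, 20, 23]
Sum = dx * (sum of f values)
= 1 * 93
= 93 = 93.00

93.00


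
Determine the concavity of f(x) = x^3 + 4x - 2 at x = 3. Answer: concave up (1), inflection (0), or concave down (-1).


Concavity is determined by the sign of f''(x).
f(x) = x^3 + 4x - 2
f'(x) = 3x^2 + 4
f''(x) = 6x
f''(3) = 6 * 3 + 0
= 18 + 0
= 18
Since f''(3) > 0, the function is concave up (1)

1


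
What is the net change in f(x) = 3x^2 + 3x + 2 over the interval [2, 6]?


Net change = f(b) - f(a)
f(x) = 3x^2 + 3x + 2
Compute f(6):
f(6) = 3 * 6^2 + 3 * 6 + 2
= 108 + 18 + 2
= 128
Compute f(2):
f(2) = 3 * 2^2 + 3 * 2 + 2
= 12 + 6 + 2
= 20
Net change = 128 - 20 = 108

108


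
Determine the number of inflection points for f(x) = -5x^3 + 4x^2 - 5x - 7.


Inflection points occur where f''(x) = 0 and concavity changes.
f(x) = -5x^3 + 4x^2 - 5x - 7
f'(x) = -15x^2 + 8x - 5
f''(x) = -30x + 8
Set f''(x) = 0:
-30x + 8 = 0
x = -8 / (-30) = 4/15
Since f''(x) is linear (degree 1), it changes sign at this point.
Therefore there is exactly 1 inflection point.

1


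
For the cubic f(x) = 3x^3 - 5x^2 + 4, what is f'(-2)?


Differentiate f(x) = 3x^3 - 5x^2 + 4 term by term:
f'(x) = 9x^2 - 10x
Substitute x = -2:
f'(-2) = 9 * (-2)^2 - 10 * (-2) + 0
= 36 + 20 + 0
= 56

56


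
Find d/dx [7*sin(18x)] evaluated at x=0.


Apply the chain rule to differentiate 7*sin(18x):
d/dx [7*sin(18x)]
= 7 * cos(18x) * d/dx(18x)
= 7 * 18 * cos(18x)
= 126 * cos(18x)
Evaluate at x = 0:
= 126 * cos(0)
= 126 * 1
= 126

126


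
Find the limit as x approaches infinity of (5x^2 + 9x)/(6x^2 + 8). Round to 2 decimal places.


For limits at infinity with equal-degree polynomials,
we compare leading coefficients.
Numerator leading term: 5x^2
Denominator leading term: 6x^2
Divide both by x^2:
lim = (5 + 9/x) / (6 + 8/x^2)
As x -> infinity, the 1/x and 1/x^2 terms vanish:
= 5/6 ≈ 0.83

0.83


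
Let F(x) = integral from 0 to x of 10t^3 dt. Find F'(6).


By the Fundamental Theorem of Calculus (Part 1):
If F(x) = integral from 0 to x of f(t) dt, then F'(x) = f(x)
Here f(t) = 10t^3
So F'(x) = 10x^3
Evaluate at x = 6:
F'(6) = 10 * 6^3
= 10 * 216
= 2160

2160


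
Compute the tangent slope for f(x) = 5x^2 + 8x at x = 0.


The slope of the tangent line equals f'(x) at the point.
f(x) = 5x^2 + 8x
f'(x) = 10x + 8
At x = 0:
f'(0) = 10 * 0 + 8
= 0 + 8
= 8

8


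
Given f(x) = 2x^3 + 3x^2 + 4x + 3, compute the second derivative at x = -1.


First derivative:
f'(x) = 6x^2 + 6x + 4
Second derivative:
f''(x) = 12x + 6
Substitute x = -1:
f''(-1) = 12 * (-1) + 6
= -12 + 6
= -6

-6


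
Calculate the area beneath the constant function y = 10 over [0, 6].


The area under a constant function y = 10 is a rectangle.
Width = 6 - 0 = 6
Height = 10
Area = width * height
= 6 * 10
= 60

60


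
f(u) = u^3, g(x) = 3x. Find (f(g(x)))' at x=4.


Using the chain rule: (f(g(x)))' = f'(g(x)) * g'(x)
First, find g(4):
g(4) = 3 * 4 + 0 = 12
Next, f'(u) = 3u^2
And g'(x) = 3
So f'(g(4)) * g'(4)
= 3 * 12^2 * 3
= 3 * 144 * 3
= 1296

1296


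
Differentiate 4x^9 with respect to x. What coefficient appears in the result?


We apply the power rule: d/dx [ax^n] = a*n * x^(n-1)
d/dx [4x^9]
= 4 * 9 * x^(9-1)
= 36x^8
The coefficient is 36

36


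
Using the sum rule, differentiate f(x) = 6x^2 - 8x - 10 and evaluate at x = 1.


Differentiate term by term using power and sum rules:
f(x) = 6x^2 - 8x - 10
f'(x) = 12x - 8
Substitute x = 1:
f'(1) = 12 * 1 - 8
= 12 - 8
= 4

4


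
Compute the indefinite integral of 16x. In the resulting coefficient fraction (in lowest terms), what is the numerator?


Apply the power rule for integration:
integral of ax^n dx = a/(n+1) * x^(n+1) + C
integral of 16x dx
= 16/2 * x^2 + C
= 8 * x^2 + C
The coefficient in lowest terms is 8 = 8/1, so its numerator is 8

8


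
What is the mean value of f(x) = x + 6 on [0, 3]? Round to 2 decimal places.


Average value = 1/(b-a) * integral from a to b of f(x) dx
First compute the integral of x + 6:
F(x) = (1/2)x^2 + 6x
F(3) = 1/2 * 9 + 6 * 3 = 45/2
F(0) = 1/2 * 0 + 6 * 0 = 0
Integral = 45/2 - 0 = 45/2
Average = (45/2) / (3 - 0) = (45/2) / 3
= 15/2 = 7.50

7.50


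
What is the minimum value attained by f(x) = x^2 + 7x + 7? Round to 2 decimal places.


For a quadratic f(x) = ax^2 + bx + c with a > 0, the minimum is at the vertex.
Vertex x-coordinate: x = -b/(2a)
x = -(7) / (2 * 1)
x = -7/2
Substitute back to find the minimum value:
f(-7/2) = 1 * (-7/2)^2 + 7 * (-7/2) + 7
= 49/4 - 49/2 + 7
= -21/4 = -5.25

-5.25


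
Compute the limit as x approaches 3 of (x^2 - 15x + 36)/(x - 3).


Direct substitution gives 0/0, so we factor the numerator.
Factor: (x^2 - 15x + 36) = (x - 3)(x - 12)
Cancel the common factor (x - 3):
(x^2 - 15x + 36)/(x - 3) = (x - 12)
Now substitute x = 3:
= (3) - (12) = -9

-9


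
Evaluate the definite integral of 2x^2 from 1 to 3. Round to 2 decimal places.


Find the antiderivative of 2x^2:
F(x) = 2/3 * x^3
Apply the Fundamental Theorem of Calculus:
F(3) - F(1)
= 2/3 * 3^3 - 2/3 * 1^3
= 2/3 * (27 - 1)
= 2/3 * 26
= 52/3 ≈ 17.33

17.33


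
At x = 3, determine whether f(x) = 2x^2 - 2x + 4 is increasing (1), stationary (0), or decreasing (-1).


Compute f'(x) to determine behavior:
f'(x) = 4x - 2
f'(3) = 4 * 3 - 2
= 12 - 2
= 10
Since f'(3) > 0, the function is increasing (1)

1


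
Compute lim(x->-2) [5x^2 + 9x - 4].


Since polynomials are continuous, we use direct substitution.
lim(x->-2) of 5x^2 + 9x - 4
= 5 * (-2)^2 + 9 * (-2) - 4
= 20 - 18 - 4
= -2

-2


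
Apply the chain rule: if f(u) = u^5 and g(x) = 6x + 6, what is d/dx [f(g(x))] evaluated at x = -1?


Using the chain rule: (f(g(x)))' = f'(g(x)) * g'(x)
First, find g(-1):
g(-1) = 6 * (-1) + 6 = 0
Next, f'(u) = 5u^4
And g'(x) = 6
So f'(g(-1)) * g'(-1)
= 5 * 0^4 * 6
= 5 * 0 * 6
= 0

0


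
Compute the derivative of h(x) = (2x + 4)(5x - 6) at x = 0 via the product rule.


Let u(x) = 2x + 4 and v(x) = 5x - 6
u'(x) = 2
v'(x) = 5
Product rule: h'(x) = u'(x)*v(x) + u(x)*v'(x)
= 2 * (5x - 6) + (2x + 4) * 5
At x = 0:
u(0) = 2 * 0 + 4 = 4
v(0) = 5 * 0 - 6 = -6
h'(0) = 2 * (-6) + 4 * 5
= -12 + 20
= 8

8


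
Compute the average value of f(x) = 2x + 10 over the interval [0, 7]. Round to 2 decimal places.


Average value = 1/(b-a) * integral from a to b of f(x) dx
First compute the integral of 2x + 10:
F(x) = x^2 + 10x
F(7) = 1 * 49 + 10 * 7 = 119
F(0) = 1 * 0 + 10 * 0 = 0
Integral = 119 - 0 = 119
Average = 119 / (7 - 0) = 119 / 7
= 17 = 17.00

17.00


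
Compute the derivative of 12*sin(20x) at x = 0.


Apply the chain rule to differentiate 12*sin(20x):
d/dx [12*sin(20x)]
= 12 * cos(20x) * d/dx(20x)
= 12 * 20 * cos(20x)
= 240 * cos(20x)
Evaluate at x = 0:
= 240 * cos(0)
= 240 * 1
= 240

240


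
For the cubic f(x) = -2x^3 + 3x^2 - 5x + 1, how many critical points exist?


Find where f'(x) = 0:
f(x) = -2x^3 + 3x^2 - 5x + 1
f'(x) = -6x^2 + 6x - 5
This is a quadratic in x. Use the discriminant to count real roots.
Discriminant = (6)^2 - 4 * (-6) * (-5)
= 36 - 120
= -84
Since discriminant < 0, f'(x) = 0 has no real solutions.
Number of critical points: 0

0


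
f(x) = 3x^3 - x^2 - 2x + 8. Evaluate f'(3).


Differentiate f(x) = 3x^3 - x^2 - 2x + 8 term by term:
f'(x) = 9x^2 - 2x - 2
Substitute x = 3:
f'(3) = 9 * 3^2 - 2 * 3 - 2
= 81 - 6 - 2
= 73

73


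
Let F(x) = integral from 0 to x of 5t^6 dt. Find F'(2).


By the Fundamental Theorem of Calculus (Part 1):
If F(x) = integral from 0 to x of f(t) dt, then F'(x) = f(x)
Here f(t) = 5t^6
So F'(x) = 5x^6
Evaluate at x = 2:
F'(2) = 5 * 2^6
= 5 * 64
= 320

320


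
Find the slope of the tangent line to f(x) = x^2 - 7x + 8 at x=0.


The slope of the tangent line equals f'(x) at the point.
f(x) = x^2 - 7x + 8
f'(x) = 2x - 7
At x = 0:
f'(0) = 2 * 0 - 7
= 0 - 7
= -7

-7


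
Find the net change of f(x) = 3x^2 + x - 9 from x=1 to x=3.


Net change = f(b) - f(a)
f(x) = 3x^2 + x - 9
Compute f(3):
f(3) = 3 * 3^2 + 1 * 3 - 9
= 27 + 3 - 9
= 21
Compute f(1):
f(1) = 3 * 1^2 + 1 * 1 - 9
= 3 + 1 - 9
= -5
Net change = 21 - (-5) = 26

26


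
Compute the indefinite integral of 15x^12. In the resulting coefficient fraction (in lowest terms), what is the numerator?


Apply the power rule for integration:
integral of ax^n dx = a/(n+1) * x^(n+1) + C
integral of 15x^12 dx
= 15/13 * x^13 + C
The coefficient in lowest terms is 15/13, and its numerator is 15

15


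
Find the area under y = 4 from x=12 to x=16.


The area under a constant function y = 4 is a rectangle.
Width = 16 - 12 = 4
Height = 4
Area = width * height
= 4 * 4
= 16

16


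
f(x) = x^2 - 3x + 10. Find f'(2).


Differentiate term by term using power and sum rules:
f(x) = x^2 - 3x + 10
f'(x) = 2x - 3
Substitute x = 2:
f'(2) = 2 * 2 - 3
= 4 - 3
= 1

1


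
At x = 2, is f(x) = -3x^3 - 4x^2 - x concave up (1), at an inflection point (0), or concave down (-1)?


Concavity is determined by the sign of f''(x).
f(x) = -3x^3 - 4x^2 - x
f'(x) = -9x^2 - 8x - 1
f''(x) = -18x - 8
f''(2) = -18 * 2 - 8
= -36 - 8
= -44
Since f''(2) < 0, the function is concave down (-1)

-1


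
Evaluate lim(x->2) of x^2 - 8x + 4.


Since polynomials are continuous, we use direct substitution.
lim(x->2) of x^2 - 8x + 4
= 1 * 2^2 - 8 * 2 + 4
= 4 - 16 + 4
= -8

-8


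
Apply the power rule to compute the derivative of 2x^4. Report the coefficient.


We apply the power rule: d/dx [ax^n] = a*n * x^(n-1)
d/dx [2x^4]
= 2 * 4 * x^(4-1)
= 8x^3
The coefficient is 8

8


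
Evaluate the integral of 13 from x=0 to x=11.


The integral of a constant k over [a, b] equals k * (b - a).
integral from 0 to 11 of 13 dx
= 13 * (11 - 0)
= 13 * 11
= 143

143


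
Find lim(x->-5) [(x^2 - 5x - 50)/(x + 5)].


Direct substitution gives 0/0, so we factor the numerator.
Factor: (x^2 - 5x - 50) = (x + 5)(x - 10)
Cancel the common factor (x + 5):
(x^2 - 5x - 50)/(x + 5) = (x - 10)
Now substitute x = -5:
= (-5) - (10) = -15

-15


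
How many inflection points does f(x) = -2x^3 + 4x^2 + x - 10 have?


Inflection points occur where f''(x) = 0 and concavity changes.
f(x) = -2x^3 + 4x^2 + x - 10
f'(x) = -6x^2 + 8x + 1
f''(x) = -12x + 8
Set f''(x) = 0:
-12x + 8 = 0
x = -8 / (-12) = 2/3
Since f''(x) is linear (degree 1), it changes sign at this point.
Therefore there is exactly 1 inflection point.

1


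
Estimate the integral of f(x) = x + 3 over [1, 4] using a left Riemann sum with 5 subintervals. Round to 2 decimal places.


Left Riemann sum uses left endpoints of each subinterval.
Interval: [1, 4], n = 5
dx = (4 - 1) / 5 = 3/5
Left endpoints: [1, 8/5, 11/5, 14/5, 17/5]
f values: [4, 23/5, 26/5, 29/5, 32/5]
Sum = dx * (sum of f values)
= 3/5 * 26
= 78/5 = 15.60

15.60


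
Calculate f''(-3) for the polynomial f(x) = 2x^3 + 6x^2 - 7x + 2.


First derivative:
f'(x) = 6x^2 + 12x - 7
Second derivative:
f''(x) = 12x + 12
Substitute x = -3:
f''(-3) = 12 * (-3) + 12
= -36 + 12
= -24

-24


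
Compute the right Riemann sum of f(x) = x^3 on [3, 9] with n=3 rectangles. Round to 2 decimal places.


Right Riemann sum uses right endpoints of each subinterval.
Interval: [3, 9], n = 3
dx = (9 - 3) / 3 = 2
Right endpoints: [5, 7, 9]
f values: [125, 343, 729]
Sum = dx * (sum of f values)
= 2 * 1197
= 2394 = 2394.00

2394.00


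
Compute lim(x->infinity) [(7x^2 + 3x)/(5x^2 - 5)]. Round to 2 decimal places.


For limits at infinity with equal-degree polynomials,
we compare leading coefficients.
Numerator leading term: 7x^2
Denominator leading term: 5x^2
Divide both by x^2:
lim = (7 + 3/x) / (5 - 5/x^2)
As x -> infinity, the 1/x and 1/x^2 terms vanish:
= 7/5 = 1.40

1.40


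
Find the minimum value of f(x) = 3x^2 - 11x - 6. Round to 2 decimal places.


For a quadratic f(x) = ax^2 + bx + c with a > 0, the minimum is at the vertex.
Vertex x-coordinate: x = -b/(2a)
x = -(-11) / (2 * 3)
x = 11/6
Substitute back to find the minimum value:
f(11/6) = 3 * (11/6)^2 - 11 * (11/6) - 6
= 121/12 - 121/6 - 6
= -193/12 ≈ -16.08

-16.08


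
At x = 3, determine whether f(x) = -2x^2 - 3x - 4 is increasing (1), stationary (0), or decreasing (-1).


Compute f'(x) to determine behavior:
f'(x) = -4x - 3
f'(3) = -4 * 3 - 3
= -12 - 3
= -15
Since f'(3) < 0, the function is decreasing (-1)

-1


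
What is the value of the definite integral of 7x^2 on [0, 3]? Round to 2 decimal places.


Find the antiderivative of 7x^2:
F(x) = 7/3 * x^3
Apply the Fundamental Theorem of Calculus:
F(3) - F(0)
= 7/3 * 3^3 - 7/3 * 0^3
= 7/3 * (27 - 0)
= 7/3 * 27
= 63 = 63.00

63.00


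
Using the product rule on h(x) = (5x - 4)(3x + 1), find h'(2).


Let u(x) = 5x - 4 and v(x) = 3x + 1
u'(x) = 5
v'(x) = 3
Product rule: h'(x) = u'(x)*v(x) + u(x)*v'(x)
= 5 * (3x + 1) + (5x - 4) * 3
At x = 2:
u(2) = 5 * 2 - 4 = 6
v(2) = 3 * 2 + 1 = 7
h'(2) = 5 * 7 + 6 * 3
= 35 + 18
= 53

53


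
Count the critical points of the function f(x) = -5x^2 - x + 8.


Find where f'(x) = 0:
f'(x) = -10x - 1
Set f'(x) = 0:
-10x - 1 = 0
x = 1 / (-10) = -1/10
This is a linear equation in x, so there is exactly one solution.
Number of critical points: 1

1


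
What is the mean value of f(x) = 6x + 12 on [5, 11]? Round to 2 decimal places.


Average value = 1/(b-a) * integral from a to b of f(x) dx
First compute the integral of 6x + 12:
F(x) = 3x^2 + 12x
F(11) = 3 * 121 + 12 * 11 = 495
F(5) = 3 * 25 + 12 * 5 = 135
Integral = 495 - 135 = 360
Average = 360 / (11 - 5) = 360 / 6
= 60 = 60.00

60.00


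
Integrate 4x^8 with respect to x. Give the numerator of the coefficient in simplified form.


Apply the power rule for integration:
integral of ax^n dx = a/(n+1) * x^(n+1) + C
integral of 4x^8 dx
= 4/9 * x^9 + C
The coefficient in lowest terms is 4/9, and its numerator is 4

4


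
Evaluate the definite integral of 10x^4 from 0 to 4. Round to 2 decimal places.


Find the antiderivative of 10x^4:
F(x) = 10/5 * x^5
Apply the Fundamental Theorem of Calculus:
F(4) - F(0)
= 10/5 * 4^5 - 10/5 * 0^5
= 10/5 * (1024 - 0)
= 10/5 * 1024
= 2048 = 2048.00

2048.00


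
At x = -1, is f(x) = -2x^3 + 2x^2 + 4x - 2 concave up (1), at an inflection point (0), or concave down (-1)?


Concavity is determined by the sign of f''(x).
f(x) = -2x^3 + 2x^2 + 4x - 2
f'(x) = -6x^2 + 4x + 4
f''(x) = -12x + 4
f''(-1) = -12 * (-1) + 4
= 12 + 4
= 16
Since f''(-1) > 0, the function is concave up (1)

1


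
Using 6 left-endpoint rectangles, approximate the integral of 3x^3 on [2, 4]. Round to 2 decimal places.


Left Riemann sum uses left endpoints of each subinterval.
Interval: [2, 4], n = 6
dx = (4 - 2) / 6 = 1/3
Left endpoints: [2, 7/3, 8/3, 3, 10/3, 11/3]
f values: [24, 343/9, 512/9, 81, 1000/9, 1331/9]
Sum = dx * (sum of f values)
= 1/3 * 459
= 153 = 153.00

153.00


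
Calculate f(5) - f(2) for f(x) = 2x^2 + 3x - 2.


Net change = f(b) - f(a)
f(x) = 2x^2 + 3x - 2
Compute f(5):
f(5) = 2 * 5^2 + 3 * 5 - 2
= 50 + 15 - 2
= 63
Compute f(2):
f(2) = 2 * 2^2 + 3 * 2 - 2
= 8 + 6 - 2
= 12
Net change = 63 - 12 = 51

51


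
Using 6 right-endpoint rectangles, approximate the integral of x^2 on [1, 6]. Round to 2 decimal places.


Right Riemann sum uses right endpoints of each subinterval.
Interval: [1, 6], n = 6
dx = (6 - 1) / 6 = 5/6
Right endpoints: [11/6, 8/3, 7/2, 13/3, 31/6, 6]
f values: [121/36, 64/9, 49/4, 169/9, 961/36, 36]
Sum = dx * (sum of f values)
= 5/6 * 3751/36
= 18755/216 ≈ 86.83

86.83


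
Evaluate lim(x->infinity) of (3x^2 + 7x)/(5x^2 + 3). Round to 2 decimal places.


For limits at infinity with equal-degree polynomials,
we compare leading coefficients.
Numerator leading term: 3x^2
Denominator leading term: 5x^2
Divide both by x^2:
lim = (3 + 7/x) / (5 + 3/x^2)
As x -> infinity, the 1/x and 1/x^2 terms vanish:
= 3/5 = 0.60

0.60


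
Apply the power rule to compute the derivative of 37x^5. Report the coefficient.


We apply the power rule: d/dx [ax^n] = a*n * x^(n-1)
d/dx [37x^5]
= 37 * 5 * x^(5-1)
= 185x^4
The coefficient is 185

185


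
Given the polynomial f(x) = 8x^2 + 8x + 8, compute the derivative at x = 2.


Differentiate term by term using power and sum rules:
f(x) = 8x^2 + 8x + 8
f'(x) = 16x + 8
Substitute x = 2:
f'(2) = 16 * 2 + 8
= 32 + 8
= 40

40


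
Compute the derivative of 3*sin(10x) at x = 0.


Apply the chain rule to differentiate 3*sin(10x):
d/dx [3*sin(10x)]
= 3 * cos(10x) * d/dx(10x)
= 3 * 10 * cos(10x)
= 30 * cos(10x)
Evaluate at x = 0:
= 30 * cos(0)
= 30 * 1
= 30

30


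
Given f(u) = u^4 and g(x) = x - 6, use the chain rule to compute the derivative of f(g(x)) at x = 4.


Using the chain rule: (f(g(x)))' = f'(g(x)) * g'(x)
First, find g(4):
g(4) = 1 * 4 - 6 = -2
Next, f'(u) = 4u^3
And g'(x) = 1
So f'(g(4)) * g'(4)
= 4 * (-2)^3 * 1
= 4 * (-8) * 1
= -32

-32


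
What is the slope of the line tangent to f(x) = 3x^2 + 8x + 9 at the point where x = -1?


The slope of the tangent line equals f'(x) at the point.
f(x) = 3x^2 + 8x + 9
f'(x) = 6x + 8
At x = -1:
f'(-1) = 6 * (-1) + 8
= -6 + 8
= 2

2


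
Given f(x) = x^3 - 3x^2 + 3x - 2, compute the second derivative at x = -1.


First derivative:
f'(x) = 3x^2 - 6x + 3
Second derivative:
f''(x) = 6x - 6
Substitute x = -1:
f''(-1) = 6 * (-1) - 6
= -6 - 6
= -12

-12


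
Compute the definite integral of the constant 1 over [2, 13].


The integral of a constant k over [a, b] equals k * (b - a).
integral from 2 to 13 of 1 dx
= 1 * (13 - 2)
= 1 * 11
= 11

11


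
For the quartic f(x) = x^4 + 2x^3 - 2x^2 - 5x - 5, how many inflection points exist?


Inflection points occur where f''(x) = 0 and concavity changes.
f(x) = x^4 + 2x^3 - 2x^2 - 5x - 5
f'(x) = 4x^3 + 6x^2 - 4x - 5
f''(x) = 12x^2 + 12x - 4
This is a quadratic in x. Use the discriminant to count real roots.
Discriminant = (12)^2 - 4 * 12 * (-4)
= 144 - (-192)
= 336
Since discriminant > 0, f''(x) = 0 has 2 distinct real solutions.
A quadratic with two distinct real roots changes sign at each root, so concavity changes at both.
Number of inflection points: 2

2


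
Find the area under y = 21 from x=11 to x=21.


The area under a constant function y = 21 is a rectangle.
Width = 21 - 11 = 10
Height = 21
Area = width * height
= 10 * 21
= 210

210


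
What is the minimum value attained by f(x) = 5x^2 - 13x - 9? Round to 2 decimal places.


For a quadratic f(x) = ax^2 + bx + c with a > 0, the minimum is at the vertex.
Vertex x-coordinate: x = -b/(2a)
x = -(-13) / (2 * 5)
x = 13/10
Substitute back to find the minimum value:
f(13/10) = 5 * (13/10)^2 - 13 * (13/10) - 9
= 169/20 - 169/10 - 9
= -349/20 = -17.45

-17.45


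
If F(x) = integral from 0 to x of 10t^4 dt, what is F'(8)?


By the Fundamental Theorem of Calculus (Part 1):
If F(x) = integral from 0 to x of f(t) dt, then F'(x) = f(x)
Here f(t) = 10t^4
So F'(x) = 10x^4
Evaluate at x = 8:
F'(8) = 10 * 8^4
= 10 * 4096
= 40960

40960


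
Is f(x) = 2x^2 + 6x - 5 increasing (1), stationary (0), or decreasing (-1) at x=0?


Compute f'(x) to determine behavior:
f'(x) = 4x + 6
f'(0) = 4 * 0 + 6
= 0 + 6
= 6
Since f'(0) > 0, the function is increasing (1)

1


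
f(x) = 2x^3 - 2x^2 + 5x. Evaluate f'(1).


Differentiate f(x) = 2x^3 - 2x^2 + 5x term by term:
f'(x) = 6x^2 - 4x + 5
Substitute x = 1:
f'(1) = 6 * 1^2 - 4 * 1 + 5
= 6 - 4 + 5
= 7

7


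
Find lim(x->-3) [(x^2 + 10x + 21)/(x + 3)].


Direct substitution gives 0/0, so we factor the numerator.
Factor: (x^2 + 10x + 21) = (x + 3)(x + 7)
Cancel the common factor (x + 3):
(x^2 + 10x + 21)/(x + 3) = (x + 7)
Now substitute x = -3:
= (-3) - (-7) = 4

4


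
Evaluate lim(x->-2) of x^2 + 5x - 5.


Since polynomials are continuous, we use direct substitution.
lim(x->-2) of x^2 + 5x - 5
= 1 * (-2)^2 + 5 * (-2) - 5
= 4 - 10 - 5
= -11

-11


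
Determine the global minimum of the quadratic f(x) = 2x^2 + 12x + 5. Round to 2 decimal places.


For a quadratic f(x) = ax^2 + bx + c with a > 0, the minimum is at the vertex.
Vertex x-coordinate: x = -b/(2a)
x = -(12) / (2 * 2)
x = -12/4 = -3
Substitute back to find the minimum value:
f(-3) = 2 * (-3)^2 + 12 * (-3) + 5
= 18 - 36 + 5
= -13 = -13.00

-13.00


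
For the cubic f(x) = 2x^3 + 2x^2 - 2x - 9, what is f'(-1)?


Differentiate f(x) = 2x^3 + 2x^2 - 2x - 9 term by term:
f'(x) = 6x^2 + 4x - 2
Substitute x = -1:
f'(-1) = 6 * (-1)^2 + 4 * (-1) - 2
= 6 - 4 - 2
= 0

0
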